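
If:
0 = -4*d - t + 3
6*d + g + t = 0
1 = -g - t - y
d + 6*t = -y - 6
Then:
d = 23/17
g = -97/17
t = -41/17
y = 121/17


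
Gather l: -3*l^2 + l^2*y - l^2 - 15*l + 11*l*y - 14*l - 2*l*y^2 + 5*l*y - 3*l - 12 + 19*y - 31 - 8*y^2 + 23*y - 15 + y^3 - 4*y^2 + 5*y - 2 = l^2*(y - 4) + l*(-2*y^2 + 16*y - 32) + y^3 - 12*y^2 + 47*y - 60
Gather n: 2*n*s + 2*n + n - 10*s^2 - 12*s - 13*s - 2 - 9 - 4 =n*(2*s + 3) - 10*s^2 - 25*s - 15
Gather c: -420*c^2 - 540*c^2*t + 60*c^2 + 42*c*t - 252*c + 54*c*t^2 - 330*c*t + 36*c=c^2*(-540*t - 360) + c*(54*t^2 - 288*t - 216)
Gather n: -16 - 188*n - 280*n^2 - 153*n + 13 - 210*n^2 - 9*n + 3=-490*n^2 - 350*n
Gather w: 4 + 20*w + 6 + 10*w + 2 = 30*w + 12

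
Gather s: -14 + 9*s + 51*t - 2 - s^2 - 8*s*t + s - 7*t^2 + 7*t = -s^2 + s*(10 - 8*t) - 7*t^2 + 58*t - 16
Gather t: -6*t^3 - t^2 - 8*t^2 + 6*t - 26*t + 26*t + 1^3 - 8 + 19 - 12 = -6*t^3 - 9*t^2 + 6*t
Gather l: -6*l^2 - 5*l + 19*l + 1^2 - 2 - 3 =-6*l^2 + 14*l - 4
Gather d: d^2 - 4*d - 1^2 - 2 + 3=d^2 - 4*d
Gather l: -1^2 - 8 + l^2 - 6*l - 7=l^2 - 6*l - 16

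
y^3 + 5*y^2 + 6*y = y*(y + 2)*(y + 3)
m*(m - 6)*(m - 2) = m^3 - 8*m^2 + 12*m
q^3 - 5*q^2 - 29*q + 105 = (q - 7)*(q - 3)*(q + 5)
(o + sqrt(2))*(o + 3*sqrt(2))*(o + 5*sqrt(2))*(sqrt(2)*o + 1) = sqrt(2)*o^4 + 19*o^3 + 55*sqrt(2)*o^2 + 106*o + 30*sqrt(2)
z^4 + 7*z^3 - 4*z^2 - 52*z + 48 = (z - 2)*(z - 1)*(z + 4)*(z + 6)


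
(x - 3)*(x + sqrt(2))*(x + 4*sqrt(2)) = x^3 - 3*x^2 + 5*sqrt(2)*x^2 - 15*sqrt(2)*x + 8*x - 24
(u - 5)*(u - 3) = u^2 - 8*u + 15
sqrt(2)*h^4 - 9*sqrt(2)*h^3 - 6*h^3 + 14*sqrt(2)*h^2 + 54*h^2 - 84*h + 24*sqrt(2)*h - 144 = (h - 6)*(h - 4)*(h - 3*sqrt(2))*(sqrt(2)*h + sqrt(2))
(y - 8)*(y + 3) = y^2 - 5*y - 24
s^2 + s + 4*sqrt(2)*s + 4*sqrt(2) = (s + 1)*(s + 4*sqrt(2))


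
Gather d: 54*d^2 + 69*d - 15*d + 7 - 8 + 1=54*d^2 + 54*d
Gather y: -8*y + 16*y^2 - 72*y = 16*y^2 - 80*y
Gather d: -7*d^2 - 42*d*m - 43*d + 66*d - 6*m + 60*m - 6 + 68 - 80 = -7*d^2 + d*(23 - 42*m) + 54*m - 18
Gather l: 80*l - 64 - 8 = 80*l - 72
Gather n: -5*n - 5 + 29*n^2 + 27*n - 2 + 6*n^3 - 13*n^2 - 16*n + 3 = 6*n^3 + 16*n^2 + 6*n - 4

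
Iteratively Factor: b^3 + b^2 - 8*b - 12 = (b - 3)*(b^2 + 4*b + 4) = (b - 3)*(b + 2)*(b + 2)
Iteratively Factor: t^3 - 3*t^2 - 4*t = (t)*(t^2 - 3*t - 4) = t*(t + 1)*(t - 4)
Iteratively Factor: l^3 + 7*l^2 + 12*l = (l + 4)*(l^2 + 3*l) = l*(l + 4)*(l + 3)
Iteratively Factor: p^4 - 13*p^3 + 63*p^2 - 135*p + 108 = (p - 3)*(p^3 - 10*p^2 + 33*p - 36) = (p - 3)^2*(p^2 - 7*p + 12) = (p - 4)*(p - 3)^2*(p - 3)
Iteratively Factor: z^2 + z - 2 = (z - 1)*(z + 2)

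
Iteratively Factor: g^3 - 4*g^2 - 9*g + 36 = (g - 4)*(g^2 - 9) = (g - 4)*(g + 3)*(g - 3)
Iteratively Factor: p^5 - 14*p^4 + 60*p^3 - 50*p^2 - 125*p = (p - 5)*(p^4 - 9*p^3 + 15*p^2 + 25*p) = (p - 5)*(p + 1)*(p^3 - 10*p^2 + 25*p) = p*(p - 5)*(p + 1)*(p^2 - 10*p + 25) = p*(p - 5)^2*(p + 1)*(p - 5)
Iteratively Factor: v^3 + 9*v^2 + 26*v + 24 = (v + 2)*(v^2 + 7*v + 12) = (v + 2)*(v + 4)*(v + 3)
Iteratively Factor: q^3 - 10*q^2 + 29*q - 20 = (q - 1)*(q^2 - 9*q + 20) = (q - 4)*(q - 1)*(q - 5)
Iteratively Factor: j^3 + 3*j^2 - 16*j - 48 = (j - 4)*(j^2 + 7*j + 12) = (j - 4)*(j + 4)*(j + 3)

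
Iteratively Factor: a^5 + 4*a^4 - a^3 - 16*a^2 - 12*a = (a + 3)*(a^4 + a^3 - 4*a^2 - 4*a) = a*(a + 3)*(a^3 + a^2 - 4*a - 4) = a*(a - 2)*(a + 3)*(a^2 + 3*a + 2) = a*(a - 2)*(a + 2)*(a + 3)*(a + 1)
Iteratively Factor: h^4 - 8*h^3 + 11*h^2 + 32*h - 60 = (h - 5)*(h^3 - 3*h^2 - 4*h + 12) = (h - 5)*(h + 2)*(h^2 - 5*h + 6) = (h - 5)*(h - 3)*(h + 2)*(h - 2)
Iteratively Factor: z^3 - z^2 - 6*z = (z)*(z^2 - z - 6) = z*(z - 3)*(z + 2)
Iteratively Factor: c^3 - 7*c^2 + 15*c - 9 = (c - 3)*(c^2 - 4*c + 3) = (c - 3)^2*(c - 1)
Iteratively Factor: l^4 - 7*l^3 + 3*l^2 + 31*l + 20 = (l - 5)*(l^3 - 2*l^2 - 7*l - 4) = (l - 5)*(l + 1)*(l^2 - 3*l - 4) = (l - 5)*(l - 4)*(l + 1)*(l + 1)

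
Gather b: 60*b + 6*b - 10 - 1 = 66*b - 11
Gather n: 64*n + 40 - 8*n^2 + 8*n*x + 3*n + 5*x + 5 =-8*n^2 + n*(8*x + 67) + 5*x + 45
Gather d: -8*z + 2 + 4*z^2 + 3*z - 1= 4*z^2 - 5*z + 1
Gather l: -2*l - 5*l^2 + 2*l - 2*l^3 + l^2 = -2*l^3 - 4*l^2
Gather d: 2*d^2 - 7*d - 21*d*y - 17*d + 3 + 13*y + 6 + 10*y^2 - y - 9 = 2*d^2 + d*(-21*y - 24) + 10*y^2 + 12*y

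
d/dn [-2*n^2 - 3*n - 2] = -4*n - 3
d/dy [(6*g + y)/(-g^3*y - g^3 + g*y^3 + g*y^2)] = (-g^2*y - g^2 + y^3 + y^2 - (6*g + y)*(-g^2 + 3*y^2 + 2*y))/(g*(g^2*y + g^2 - y^3 - y^2)^2)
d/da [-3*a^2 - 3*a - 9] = -6*a - 3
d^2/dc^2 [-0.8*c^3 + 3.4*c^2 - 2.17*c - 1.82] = 6.8 - 4.8*c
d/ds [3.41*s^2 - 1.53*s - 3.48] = 6.82*s - 1.53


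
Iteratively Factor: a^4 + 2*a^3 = (a)*(a^3 + 2*a^2) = a^2*(a^2 + 2*a) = a^3*(a + 2)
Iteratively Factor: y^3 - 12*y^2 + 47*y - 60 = (y - 3)*(y^2 - 9*y + 20) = (y - 4)*(y - 3)*(y - 5)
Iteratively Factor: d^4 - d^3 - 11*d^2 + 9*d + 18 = (d + 3)*(d^3 - 4*d^2 + d + 6) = (d - 2)*(d + 3)*(d^2 - 2*d - 3) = (d - 2)*(d + 1)*(d + 3)*(d - 3)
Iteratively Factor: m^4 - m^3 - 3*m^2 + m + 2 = (m + 1)*(m^3 - 2*m^2 - m + 2) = (m - 2)*(m + 1)*(m^2 - 1) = (m - 2)*(m + 1)^2*(m - 1)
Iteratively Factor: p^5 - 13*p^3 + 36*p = (p + 3)*(p^4 - 3*p^3 - 4*p^2 + 12*p) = (p - 3)*(p + 3)*(p^3 - 4*p) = (p - 3)*(p - 2)*(p + 3)*(p^2 + 2*p) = (p - 3)*(p - 2)*(p + 2)*(p + 3)*(p)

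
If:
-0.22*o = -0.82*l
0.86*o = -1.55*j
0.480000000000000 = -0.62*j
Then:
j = -0.77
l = 0.37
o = 1.40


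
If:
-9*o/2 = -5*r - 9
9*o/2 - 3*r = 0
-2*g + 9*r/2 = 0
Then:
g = -81/8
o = -3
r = -9/2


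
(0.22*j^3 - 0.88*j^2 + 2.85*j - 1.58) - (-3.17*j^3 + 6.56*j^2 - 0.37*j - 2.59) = 3.39*j^3 - 7.44*j^2 + 3.22*j + 1.01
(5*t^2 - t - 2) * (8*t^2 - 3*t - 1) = 40*t^4 - 23*t^3 - 18*t^2 + 7*t + 2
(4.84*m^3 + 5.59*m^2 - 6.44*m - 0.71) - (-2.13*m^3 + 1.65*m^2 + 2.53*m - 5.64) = 6.97*m^3 + 3.94*m^2 - 8.97*m + 4.93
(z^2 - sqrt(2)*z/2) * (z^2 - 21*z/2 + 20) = z^4 - 21*z^3/2 - sqrt(2)*z^3/2 + 21*sqrt(2)*z^2/4 + 20*z^2 - 10*sqrt(2)*z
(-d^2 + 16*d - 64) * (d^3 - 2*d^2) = -d^5 + 18*d^4 - 96*d^3 + 128*d^2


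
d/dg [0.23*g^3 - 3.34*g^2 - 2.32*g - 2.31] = 0.69*g^2 - 6.68*g - 2.32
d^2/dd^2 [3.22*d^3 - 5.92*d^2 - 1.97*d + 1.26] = 19.32*d - 11.84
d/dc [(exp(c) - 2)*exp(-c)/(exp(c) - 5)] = (-exp(2*c) + 4*exp(c) - 10)*exp(-c)/(exp(2*c) - 10*exp(c) + 25)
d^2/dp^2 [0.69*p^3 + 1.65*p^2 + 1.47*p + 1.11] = 4.14*p + 3.3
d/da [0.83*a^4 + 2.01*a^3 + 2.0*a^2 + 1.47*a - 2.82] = 3.32*a^3 + 6.03*a^2 + 4.0*a + 1.47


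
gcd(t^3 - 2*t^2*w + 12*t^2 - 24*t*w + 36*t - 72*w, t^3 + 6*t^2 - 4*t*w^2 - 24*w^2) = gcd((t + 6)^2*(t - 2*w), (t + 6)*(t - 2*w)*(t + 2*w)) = t^2 - 2*t*w + 6*t - 12*w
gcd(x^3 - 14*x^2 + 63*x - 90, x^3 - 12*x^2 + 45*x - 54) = x^2 - 9*x + 18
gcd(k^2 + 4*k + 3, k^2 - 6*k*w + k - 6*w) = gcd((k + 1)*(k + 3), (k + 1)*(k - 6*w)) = k + 1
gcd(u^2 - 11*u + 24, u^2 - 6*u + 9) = u - 3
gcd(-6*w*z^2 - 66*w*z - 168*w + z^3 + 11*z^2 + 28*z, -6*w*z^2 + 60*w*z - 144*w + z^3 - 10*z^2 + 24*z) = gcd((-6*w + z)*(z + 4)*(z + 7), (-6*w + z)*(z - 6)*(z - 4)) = -6*w + z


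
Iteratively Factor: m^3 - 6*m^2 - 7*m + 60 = (m + 3)*(m^2 - 9*m + 20) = (m - 5)*(m + 3)*(m - 4)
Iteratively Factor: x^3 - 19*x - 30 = (x + 3)*(x^2 - 3*x - 10) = (x - 5)*(x + 3)*(x + 2)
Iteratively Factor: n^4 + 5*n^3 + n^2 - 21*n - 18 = (n + 3)*(n^3 + 2*n^2 - 5*n - 6) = (n + 3)^2*(n^2 - n - 2) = (n - 2)*(n + 3)^2*(n + 1)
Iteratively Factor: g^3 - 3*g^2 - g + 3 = (g + 1)*(g^2 - 4*g + 3) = (g - 3)*(g + 1)*(g - 1)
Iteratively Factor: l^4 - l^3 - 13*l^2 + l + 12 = (l + 1)*(l^3 - 2*l^2 - 11*l + 12) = (l - 4)*(l + 1)*(l^2 + 2*l - 3) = (l - 4)*(l + 1)*(l + 3)*(l - 1)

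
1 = 1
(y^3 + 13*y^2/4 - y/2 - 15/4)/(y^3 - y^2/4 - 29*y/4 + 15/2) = (4*y^2 + y - 5)/(4*y^2 - 13*y + 10)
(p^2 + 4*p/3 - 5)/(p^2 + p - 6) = (p - 5/3)/(p - 2)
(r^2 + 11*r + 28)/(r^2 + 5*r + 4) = (r + 7)/(r + 1)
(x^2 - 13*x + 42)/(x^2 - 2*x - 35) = (x - 6)/(x + 5)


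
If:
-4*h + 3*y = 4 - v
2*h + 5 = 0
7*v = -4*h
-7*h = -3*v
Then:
No Solution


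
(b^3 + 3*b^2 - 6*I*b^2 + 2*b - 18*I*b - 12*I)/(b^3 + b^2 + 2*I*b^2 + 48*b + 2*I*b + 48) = (b + 2)/(b + 8*I)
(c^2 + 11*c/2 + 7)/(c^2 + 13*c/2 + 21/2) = (c + 2)/(c + 3)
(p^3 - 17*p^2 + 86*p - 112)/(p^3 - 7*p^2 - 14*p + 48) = (p - 7)/(p + 3)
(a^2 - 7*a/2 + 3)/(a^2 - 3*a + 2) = (a - 3/2)/(a - 1)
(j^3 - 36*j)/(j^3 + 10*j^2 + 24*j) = (j - 6)/(j + 4)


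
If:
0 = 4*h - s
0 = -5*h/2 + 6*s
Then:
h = 0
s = 0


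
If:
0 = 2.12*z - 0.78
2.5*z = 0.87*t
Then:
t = 1.06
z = 0.37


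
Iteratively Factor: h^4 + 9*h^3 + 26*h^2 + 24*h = (h + 4)*(h^3 + 5*h^2 + 6*h) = h*(h + 4)*(h^2 + 5*h + 6) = h*(h + 2)*(h + 4)*(h + 3)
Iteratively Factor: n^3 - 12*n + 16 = (n + 4)*(n^2 - 4*n + 4) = (n - 2)*(n + 4)*(n - 2)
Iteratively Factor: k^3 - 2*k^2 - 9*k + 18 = (k + 3)*(k^2 - 5*k + 6) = (k - 3)*(k + 3)*(k - 2)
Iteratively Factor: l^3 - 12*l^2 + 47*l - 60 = (l - 4)*(l^2 - 8*l + 15) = (l - 5)*(l - 4)*(l - 3)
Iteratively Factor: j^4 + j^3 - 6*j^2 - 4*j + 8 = (j + 2)*(j^3 - j^2 - 4*j + 4) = (j - 2)*(j + 2)*(j^2 + j - 2) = (j - 2)*(j - 1)*(j + 2)*(j + 2)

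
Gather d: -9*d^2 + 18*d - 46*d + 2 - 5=-9*d^2 - 28*d - 3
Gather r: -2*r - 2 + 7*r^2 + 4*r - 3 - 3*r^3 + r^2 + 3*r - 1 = -3*r^3 + 8*r^2 + 5*r - 6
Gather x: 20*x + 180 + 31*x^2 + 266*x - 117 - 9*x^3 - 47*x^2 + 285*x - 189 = -9*x^3 - 16*x^2 + 571*x - 126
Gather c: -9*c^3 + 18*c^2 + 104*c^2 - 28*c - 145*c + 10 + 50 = -9*c^3 + 122*c^2 - 173*c + 60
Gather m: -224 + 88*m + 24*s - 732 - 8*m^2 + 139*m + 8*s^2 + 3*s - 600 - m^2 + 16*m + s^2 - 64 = -9*m^2 + 243*m + 9*s^2 + 27*s - 1620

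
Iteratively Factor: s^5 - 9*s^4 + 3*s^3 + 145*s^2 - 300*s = (s)*(s^4 - 9*s^3 + 3*s^2 + 145*s - 300) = s*(s - 5)*(s^3 - 4*s^2 - 17*s + 60) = s*(s - 5)*(s + 4)*(s^2 - 8*s + 15) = s*(s - 5)*(s - 3)*(s + 4)*(s - 5)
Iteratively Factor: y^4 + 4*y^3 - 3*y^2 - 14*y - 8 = (y + 1)*(y^3 + 3*y^2 - 6*y - 8) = (y + 1)*(y + 4)*(y^2 - y - 2) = (y + 1)^2*(y + 4)*(y - 2)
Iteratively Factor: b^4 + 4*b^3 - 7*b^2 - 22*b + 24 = (b - 1)*(b^3 + 5*b^2 - 2*b - 24) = (b - 2)*(b - 1)*(b^2 + 7*b + 12) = (b - 2)*(b - 1)*(b + 3)*(b + 4)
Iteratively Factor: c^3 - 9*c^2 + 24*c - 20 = (c - 2)*(c^2 - 7*c + 10) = (c - 5)*(c - 2)*(c - 2)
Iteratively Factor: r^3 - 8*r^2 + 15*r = (r)*(r^2 - 8*r + 15) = r*(r - 5)*(r - 3)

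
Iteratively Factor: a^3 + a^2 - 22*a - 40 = (a + 2)*(a^2 - a - 20) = (a - 5)*(a + 2)*(a + 4)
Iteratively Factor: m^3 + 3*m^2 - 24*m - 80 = (m + 4)*(m^2 - m - 20) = (m + 4)^2*(m - 5)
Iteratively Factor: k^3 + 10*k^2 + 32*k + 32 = (k + 2)*(k^2 + 8*k + 16) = (k + 2)*(k + 4)*(k + 4)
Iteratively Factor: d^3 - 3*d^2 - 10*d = (d)*(d^2 - 3*d - 10) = d*(d + 2)*(d - 5)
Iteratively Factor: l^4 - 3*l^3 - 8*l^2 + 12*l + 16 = (l - 4)*(l^3 + l^2 - 4*l - 4) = (l - 4)*(l + 1)*(l^2 - 4) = (l - 4)*(l + 1)*(l + 2)*(l - 2)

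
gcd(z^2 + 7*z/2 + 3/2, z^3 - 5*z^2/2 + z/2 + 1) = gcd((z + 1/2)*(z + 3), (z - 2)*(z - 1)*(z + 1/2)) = z + 1/2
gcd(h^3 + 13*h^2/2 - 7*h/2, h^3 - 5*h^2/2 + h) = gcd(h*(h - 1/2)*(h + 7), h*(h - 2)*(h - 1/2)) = h^2 - h/2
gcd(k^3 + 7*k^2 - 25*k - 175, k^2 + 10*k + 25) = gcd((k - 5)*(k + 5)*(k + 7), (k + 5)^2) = k + 5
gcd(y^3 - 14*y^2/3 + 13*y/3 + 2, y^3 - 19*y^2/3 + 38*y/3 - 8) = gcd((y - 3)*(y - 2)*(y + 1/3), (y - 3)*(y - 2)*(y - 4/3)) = y^2 - 5*y + 6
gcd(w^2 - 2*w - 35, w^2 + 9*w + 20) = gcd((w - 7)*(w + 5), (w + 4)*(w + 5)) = w + 5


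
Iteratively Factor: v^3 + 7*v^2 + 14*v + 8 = (v + 2)*(v^2 + 5*v + 4) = (v + 1)*(v + 2)*(v + 4)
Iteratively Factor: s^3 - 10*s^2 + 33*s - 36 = (s - 3)*(s^2 - 7*s + 12) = (s - 3)^2*(s - 4)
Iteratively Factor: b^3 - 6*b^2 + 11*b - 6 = (b - 1)*(b^2 - 5*b + 6) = (b - 2)*(b - 1)*(b - 3)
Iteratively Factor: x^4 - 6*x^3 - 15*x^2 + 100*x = (x - 5)*(x^3 - x^2 - 20*x) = (x - 5)*(x + 4)*(x^2 - 5*x) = x*(x - 5)*(x + 4)*(x - 5)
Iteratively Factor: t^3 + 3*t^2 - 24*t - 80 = (t - 5)*(t^2 + 8*t + 16) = (t - 5)*(t + 4)*(t + 4)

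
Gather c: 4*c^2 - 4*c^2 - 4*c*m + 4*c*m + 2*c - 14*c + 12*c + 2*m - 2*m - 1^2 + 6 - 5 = 0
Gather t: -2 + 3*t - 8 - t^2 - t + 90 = -t^2 + 2*t + 80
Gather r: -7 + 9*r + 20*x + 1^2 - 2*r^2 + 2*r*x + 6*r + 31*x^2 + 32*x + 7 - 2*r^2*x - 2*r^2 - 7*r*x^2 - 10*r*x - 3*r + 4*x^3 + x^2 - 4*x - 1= r^2*(-2*x - 4) + r*(-7*x^2 - 8*x + 12) + 4*x^3 + 32*x^2 + 48*x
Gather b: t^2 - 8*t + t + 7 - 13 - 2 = t^2 - 7*t - 8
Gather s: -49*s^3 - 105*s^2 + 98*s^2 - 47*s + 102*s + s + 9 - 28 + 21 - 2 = -49*s^3 - 7*s^2 + 56*s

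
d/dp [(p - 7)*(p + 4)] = 2*p - 3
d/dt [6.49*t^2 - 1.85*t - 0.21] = 12.98*t - 1.85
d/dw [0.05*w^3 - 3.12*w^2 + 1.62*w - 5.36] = 0.15*w^2 - 6.24*w + 1.62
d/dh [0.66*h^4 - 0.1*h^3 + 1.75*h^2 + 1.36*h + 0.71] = 2.64*h^3 - 0.3*h^2 + 3.5*h + 1.36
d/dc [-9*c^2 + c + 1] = 1 - 18*c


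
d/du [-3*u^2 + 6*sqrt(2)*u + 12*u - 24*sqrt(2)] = -6*u + 6*sqrt(2) + 12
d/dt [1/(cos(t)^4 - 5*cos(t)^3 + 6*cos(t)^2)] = (4*cos(t)^2 - 15*cos(t) + 12)*sin(t)/((cos(t)^2 - 5*cos(t) + 6)^2*cos(t)^3)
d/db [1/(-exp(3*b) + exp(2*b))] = (3*exp(b) - 2)*exp(-2*b)/(1 - exp(b))^2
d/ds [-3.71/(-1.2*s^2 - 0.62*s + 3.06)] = (-8.904*s - 2.3002)/(1.2*s^2 + 0.62*s - 3.06)^2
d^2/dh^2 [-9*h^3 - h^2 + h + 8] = -54*h - 2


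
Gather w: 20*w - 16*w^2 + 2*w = -16*w^2 + 22*w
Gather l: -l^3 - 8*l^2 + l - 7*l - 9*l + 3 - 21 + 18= -l^3 - 8*l^2 - 15*l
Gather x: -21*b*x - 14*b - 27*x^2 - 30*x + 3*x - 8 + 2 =-14*b - 27*x^2 + x*(-21*b - 27) - 6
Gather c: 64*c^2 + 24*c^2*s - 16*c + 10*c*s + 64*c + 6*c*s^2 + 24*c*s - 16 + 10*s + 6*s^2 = c^2*(24*s + 64) + c*(6*s^2 + 34*s + 48) + 6*s^2 + 10*s - 16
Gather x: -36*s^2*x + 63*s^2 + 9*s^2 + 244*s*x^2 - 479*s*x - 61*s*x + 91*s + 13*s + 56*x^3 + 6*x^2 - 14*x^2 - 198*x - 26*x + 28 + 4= 72*s^2 + 104*s + 56*x^3 + x^2*(244*s - 8) + x*(-36*s^2 - 540*s - 224) + 32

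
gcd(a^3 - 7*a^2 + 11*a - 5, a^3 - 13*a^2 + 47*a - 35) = a^2 - 6*a + 5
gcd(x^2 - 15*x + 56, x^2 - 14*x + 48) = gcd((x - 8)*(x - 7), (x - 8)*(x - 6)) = x - 8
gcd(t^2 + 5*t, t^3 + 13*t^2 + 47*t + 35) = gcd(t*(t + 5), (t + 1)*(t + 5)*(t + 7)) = t + 5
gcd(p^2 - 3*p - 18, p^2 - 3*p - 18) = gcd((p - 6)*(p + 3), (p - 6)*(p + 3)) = p^2 - 3*p - 18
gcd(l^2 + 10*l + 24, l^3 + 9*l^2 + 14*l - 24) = l^2 + 10*l + 24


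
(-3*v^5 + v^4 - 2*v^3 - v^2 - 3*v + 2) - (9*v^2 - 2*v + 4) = -3*v^5 + v^4 - 2*v^3 - 10*v^2 - v - 2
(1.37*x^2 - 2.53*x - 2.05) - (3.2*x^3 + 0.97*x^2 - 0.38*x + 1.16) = -3.2*x^3 + 0.4*x^2 - 2.15*x - 3.21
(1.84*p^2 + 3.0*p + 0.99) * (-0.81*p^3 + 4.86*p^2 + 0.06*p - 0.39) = -1.4904*p^5 + 6.5124*p^4 + 13.8885*p^3 + 4.2738*p^2 - 1.1106*p - 0.3861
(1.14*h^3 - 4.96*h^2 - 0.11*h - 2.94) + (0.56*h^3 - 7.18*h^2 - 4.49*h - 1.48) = 1.7*h^3 - 12.14*h^2 - 4.6*h - 4.42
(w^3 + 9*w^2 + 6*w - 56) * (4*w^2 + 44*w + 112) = 4*w^5 + 80*w^4 + 532*w^3 + 1048*w^2 - 1792*w - 6272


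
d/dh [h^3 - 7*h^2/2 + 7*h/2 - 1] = 3*h^2 - 7*h + 7/2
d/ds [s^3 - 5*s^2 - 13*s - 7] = 3*s^2 - 10*s - 13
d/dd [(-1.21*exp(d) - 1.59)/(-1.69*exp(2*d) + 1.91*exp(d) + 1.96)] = (-2.0449*exp(2*d) - 5.3742*exp(d) + 0.6653)*exp(d)/(2.8561*exp(4*d) - 6.4558*exp(3*d) - 2.9767*exp(2*d) + 7.4872*exp(d) + 3.8416)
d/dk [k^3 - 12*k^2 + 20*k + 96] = 3*k^2 - 24*k + 20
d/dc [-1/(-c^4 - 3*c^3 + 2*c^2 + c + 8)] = (-4*c^3 - 9*c^2 + 4*c + 1)/(-c^4 - 3*c^3 + 2*c^2 + c + 8)^2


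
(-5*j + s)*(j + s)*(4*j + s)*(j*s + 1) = -20*j^4*s - 21*j^3*s^2 - 20*j^3 - 21*j^2*s + j*s^4 + s^3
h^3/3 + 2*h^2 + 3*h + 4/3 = (h/3 + 1/3)*(h + 1)*(h + 4)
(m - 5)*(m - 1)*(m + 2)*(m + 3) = m^4 - m^3 - 19*m^2 - 11*m + 30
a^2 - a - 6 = (a - 3)*(a + 2)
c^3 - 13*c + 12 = (c - 3)*(c - 1)*(c + 4)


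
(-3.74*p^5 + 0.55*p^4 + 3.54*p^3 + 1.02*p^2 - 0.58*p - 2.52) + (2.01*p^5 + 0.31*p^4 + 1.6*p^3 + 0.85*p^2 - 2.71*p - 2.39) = -1.73*p^5 + 0.86*p^4 + 5.14*p^3 + 1.87*p^2 - 3.29*p - 4.91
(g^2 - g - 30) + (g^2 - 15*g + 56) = 2*g^2 - 16*g + 26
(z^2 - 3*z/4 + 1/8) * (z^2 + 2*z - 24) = z^4 + 5*z^3/4 - 203*z^2/8 + 73*z/4 - 3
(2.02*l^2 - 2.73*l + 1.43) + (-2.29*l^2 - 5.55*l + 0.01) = -0.27*l^2 - 8.28*l + 1.44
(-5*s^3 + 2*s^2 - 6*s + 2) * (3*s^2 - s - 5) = -15*s^5 + 11*s^4 + 5*s^3 + 2*s^2 + 28*s - 10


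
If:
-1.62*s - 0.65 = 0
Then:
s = -0.40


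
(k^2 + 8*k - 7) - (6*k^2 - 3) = -5*k^2 + 8*k - 4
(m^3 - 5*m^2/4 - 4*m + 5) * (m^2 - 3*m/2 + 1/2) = m^5 - 11*m^4/4 - 13*m^3/8 + 83*m^2/8 - 19*m/2 + 5/2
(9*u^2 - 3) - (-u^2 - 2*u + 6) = 10*u^2 + 2*u - 9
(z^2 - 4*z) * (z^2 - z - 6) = z^4 - 5*z^3 - 2*z^2 + 24*z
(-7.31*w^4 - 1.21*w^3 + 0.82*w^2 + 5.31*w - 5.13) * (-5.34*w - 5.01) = 39.0354*w^5 + 43.0845*w^4 + 1.6833*w^3 - 32.4636*w^2 + 0.7911*w + 25.7013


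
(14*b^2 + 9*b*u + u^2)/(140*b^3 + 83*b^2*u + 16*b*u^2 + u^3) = (2*b + u)/(20*b^2 + 9*b*u + u^2)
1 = 1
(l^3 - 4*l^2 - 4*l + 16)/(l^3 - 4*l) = (l - 4)/l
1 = 1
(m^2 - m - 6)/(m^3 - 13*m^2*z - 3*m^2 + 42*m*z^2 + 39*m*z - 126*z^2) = (m + 2)/(m^2 - 13*m*z + 42*z^2)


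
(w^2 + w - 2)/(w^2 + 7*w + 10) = (w - 1)/(w + 5)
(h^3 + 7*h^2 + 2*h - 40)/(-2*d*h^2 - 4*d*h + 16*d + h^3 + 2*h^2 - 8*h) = (-h - 5)/(2*d - h)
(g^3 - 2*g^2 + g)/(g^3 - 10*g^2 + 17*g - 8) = g/(g - 8)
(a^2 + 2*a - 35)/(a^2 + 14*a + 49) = (a - 5)/(a + 7)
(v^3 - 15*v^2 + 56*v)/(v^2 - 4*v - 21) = v*(v - 8)/(v + 3)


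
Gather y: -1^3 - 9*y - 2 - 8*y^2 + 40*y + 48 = -8*y^2 + 31*y + 45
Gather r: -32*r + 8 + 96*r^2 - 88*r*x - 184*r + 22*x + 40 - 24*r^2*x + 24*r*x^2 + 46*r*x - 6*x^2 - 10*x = r^2*(96 - 24*x) + r*(24*x^2 - 42*x - 216) - 6*x^2 + 12*x + 48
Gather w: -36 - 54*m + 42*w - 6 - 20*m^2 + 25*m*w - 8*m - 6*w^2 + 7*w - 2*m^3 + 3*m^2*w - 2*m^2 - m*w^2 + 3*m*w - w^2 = -2*m^3 - 22*m^2 - 62*m + w^2*(-m - 7) + w*(3*m^2 + 28*m + 49) - 42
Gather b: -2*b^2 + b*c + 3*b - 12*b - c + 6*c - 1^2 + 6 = -2*b^2 + b*(c - 9) + 5*c + 5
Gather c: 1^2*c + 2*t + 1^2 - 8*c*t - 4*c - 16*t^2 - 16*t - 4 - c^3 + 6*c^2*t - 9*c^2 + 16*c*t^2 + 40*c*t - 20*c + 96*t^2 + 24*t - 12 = -c^3 + c^2*(6*t - 9) + c*(16*t^2 + 32*t - 23) + 80*t^2 + 10*t - 15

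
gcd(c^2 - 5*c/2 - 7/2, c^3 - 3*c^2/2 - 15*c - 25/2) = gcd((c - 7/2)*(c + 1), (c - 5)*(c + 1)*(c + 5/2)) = c + 1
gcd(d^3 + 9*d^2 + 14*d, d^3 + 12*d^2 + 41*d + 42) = d^2 + 9*d + 14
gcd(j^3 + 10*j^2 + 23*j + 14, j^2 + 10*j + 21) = j + 7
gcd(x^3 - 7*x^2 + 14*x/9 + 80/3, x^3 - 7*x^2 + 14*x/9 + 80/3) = x^3 - 7*x^2 + 14*x/9 + 80/3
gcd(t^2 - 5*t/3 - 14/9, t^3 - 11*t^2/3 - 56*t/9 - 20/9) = t + 2/3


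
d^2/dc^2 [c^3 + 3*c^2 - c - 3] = 6*c + 6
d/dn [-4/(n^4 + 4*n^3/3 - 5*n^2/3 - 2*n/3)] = 24*(6*n^3 + 6*n^2 - 5*n - 1)/(n^2*(3*n^3 + 4*n^2 - 5*n - 2)^2)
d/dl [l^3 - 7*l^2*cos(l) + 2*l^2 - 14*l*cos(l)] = 7*l^2*sin(l) + 3*l^2 - 14*sqrt(2)*l*cos(l + pi/4) + 4*l - 14*cos(l)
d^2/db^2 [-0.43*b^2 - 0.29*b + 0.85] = -0.860000000000000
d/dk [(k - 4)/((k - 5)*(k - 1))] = (-k^2 + 8*k - 19)/(k^4 - 12*k^3 + 46*k^2 - 60*k + 25)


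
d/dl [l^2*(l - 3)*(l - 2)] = l*(4*l^2 - 15*l + 12)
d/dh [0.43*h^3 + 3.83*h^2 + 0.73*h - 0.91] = 1.29*h^2 + 7.66*h + 0.73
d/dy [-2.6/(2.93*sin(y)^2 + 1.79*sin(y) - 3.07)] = (15.236*sin(y) + 4.654)*cos(y)/(2.93*sin(y)^2 + 1.79*sin(y) - 3.07)^2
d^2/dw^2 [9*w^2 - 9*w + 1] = 18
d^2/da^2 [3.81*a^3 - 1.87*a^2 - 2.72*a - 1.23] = 22.86*a - 3.74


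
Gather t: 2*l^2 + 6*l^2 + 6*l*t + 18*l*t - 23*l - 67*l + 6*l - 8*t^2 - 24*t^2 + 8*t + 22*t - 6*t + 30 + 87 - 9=8*l^2 - 84*l - 32*t^2 + t*(24*l + 24) + 108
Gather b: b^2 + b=b^2 + b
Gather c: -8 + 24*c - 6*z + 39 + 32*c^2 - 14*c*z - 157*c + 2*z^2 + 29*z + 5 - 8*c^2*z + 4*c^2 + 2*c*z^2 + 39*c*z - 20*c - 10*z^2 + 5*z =c^2*(36 - 8*z) + c*(2*z^2 + 25*z - 153) - 8*z^2 + 28*z + 36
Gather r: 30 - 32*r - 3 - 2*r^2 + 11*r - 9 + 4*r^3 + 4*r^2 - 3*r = 4*r^3 + 2*r^2 - 24*r + 18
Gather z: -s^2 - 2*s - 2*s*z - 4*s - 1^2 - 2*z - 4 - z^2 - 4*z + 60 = -s^2 - 6*s - z^2 + z*(-2*s - 6) + 55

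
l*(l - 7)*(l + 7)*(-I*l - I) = -I*l^4 - I*l^3 + 49*I*l^2 + 49*I*l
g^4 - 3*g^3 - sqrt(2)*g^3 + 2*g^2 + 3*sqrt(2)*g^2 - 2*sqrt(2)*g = g*(g - 2)*(g - 1)*(g - sqrt(2))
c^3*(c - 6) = c^4 - 6*c^3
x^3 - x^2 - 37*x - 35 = (x - 7)*(x + 1)*(x + 5)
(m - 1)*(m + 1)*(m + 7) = m^3 + 7*m^2 - m - 7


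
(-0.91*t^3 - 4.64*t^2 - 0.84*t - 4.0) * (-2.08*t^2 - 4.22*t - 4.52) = 1.8928*t^5 + 13.4914*t^4 + 25.4412*t^3 + 32.8376*t^2 + 20.6768*t + 18.08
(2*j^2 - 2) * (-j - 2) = -2*j^3 - 4*j^2 + 2*j + 4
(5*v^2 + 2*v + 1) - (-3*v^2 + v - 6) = 8*v^2 + v + 7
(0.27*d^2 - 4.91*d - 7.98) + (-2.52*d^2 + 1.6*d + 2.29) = -2.25*d^2 - 3.31*d - 5.69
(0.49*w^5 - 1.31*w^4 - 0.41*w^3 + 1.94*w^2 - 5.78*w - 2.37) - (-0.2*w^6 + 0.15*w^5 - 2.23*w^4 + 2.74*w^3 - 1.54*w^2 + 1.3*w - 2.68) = 0.2*w^6 + 0.34*w^5 + 0.92*w^4 - 3.15*w^3 + 3.48*w^2 - 7.08*w + 0.31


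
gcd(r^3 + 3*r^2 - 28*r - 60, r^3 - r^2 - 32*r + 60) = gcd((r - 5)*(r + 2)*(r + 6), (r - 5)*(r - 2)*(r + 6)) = r^2 + r - 30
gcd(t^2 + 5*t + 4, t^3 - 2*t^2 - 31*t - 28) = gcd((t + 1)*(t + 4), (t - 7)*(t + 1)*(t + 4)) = t^2 + 5*t + 4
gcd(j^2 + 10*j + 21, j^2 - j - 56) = j + 7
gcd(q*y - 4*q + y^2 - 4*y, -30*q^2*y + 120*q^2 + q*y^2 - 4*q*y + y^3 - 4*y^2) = y - 4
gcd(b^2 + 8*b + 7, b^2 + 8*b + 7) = b^2 + 8*b + 7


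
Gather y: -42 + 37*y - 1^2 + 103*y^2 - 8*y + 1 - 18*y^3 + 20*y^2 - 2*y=-18*y^3 + 123*y^2 + 27*y - 42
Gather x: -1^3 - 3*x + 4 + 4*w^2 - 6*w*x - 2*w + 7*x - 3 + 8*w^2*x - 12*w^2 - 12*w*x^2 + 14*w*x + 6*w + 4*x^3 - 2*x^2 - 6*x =-8*w^2 + 4*w + 4*x^3 + x^2*(-12*w - 2) + x*(8*w^2 + 8*w - 2)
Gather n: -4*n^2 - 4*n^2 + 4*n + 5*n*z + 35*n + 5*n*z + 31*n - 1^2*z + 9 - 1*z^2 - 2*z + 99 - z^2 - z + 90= -8*n^2 + n*(10*z + 70) - 2*z^2 - 4*z + 198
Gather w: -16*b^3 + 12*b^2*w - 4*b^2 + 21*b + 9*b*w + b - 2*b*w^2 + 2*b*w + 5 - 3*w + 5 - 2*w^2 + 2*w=-16*b^3 - 4*b^2 + 22*b + w^2*(-2*b - 2) + w*(12*b^2 + 11*b - 1) + 10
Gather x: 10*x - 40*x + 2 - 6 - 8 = -30*x - 12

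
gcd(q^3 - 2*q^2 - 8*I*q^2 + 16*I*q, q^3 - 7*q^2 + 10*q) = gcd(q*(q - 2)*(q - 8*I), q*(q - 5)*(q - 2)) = q^2 - 2*q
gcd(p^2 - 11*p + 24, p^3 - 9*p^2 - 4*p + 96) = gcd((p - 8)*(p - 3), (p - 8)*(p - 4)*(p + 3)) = p - 8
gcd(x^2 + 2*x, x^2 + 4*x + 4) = x + 2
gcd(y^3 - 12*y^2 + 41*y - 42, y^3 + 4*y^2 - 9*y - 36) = y - 3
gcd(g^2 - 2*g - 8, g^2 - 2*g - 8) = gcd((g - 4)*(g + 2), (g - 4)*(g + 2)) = g^2 - 2*g - 8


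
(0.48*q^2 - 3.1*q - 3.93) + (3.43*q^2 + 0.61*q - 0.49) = 3.91*q^2 - 2.49*q - 4.42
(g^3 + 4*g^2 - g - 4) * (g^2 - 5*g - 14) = g^5 - g^4 - 35*g^3 - 55*g^2 + 34*g + 56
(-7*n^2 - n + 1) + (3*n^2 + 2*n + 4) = -4*n^2 + n + 5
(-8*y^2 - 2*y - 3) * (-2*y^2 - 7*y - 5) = 16*y^4 + 60*y^3 + 60*y^2 + 31*y + 15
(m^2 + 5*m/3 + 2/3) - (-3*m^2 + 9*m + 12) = 4*m^2 - 22*m/3 - 34/3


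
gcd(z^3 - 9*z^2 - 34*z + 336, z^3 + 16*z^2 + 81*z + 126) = z + 6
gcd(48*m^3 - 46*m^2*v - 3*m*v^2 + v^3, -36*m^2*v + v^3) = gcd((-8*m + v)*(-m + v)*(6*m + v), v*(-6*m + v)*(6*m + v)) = 6*m + v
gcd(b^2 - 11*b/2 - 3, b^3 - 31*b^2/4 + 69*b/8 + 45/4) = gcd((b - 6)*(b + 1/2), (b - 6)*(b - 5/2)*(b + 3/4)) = b - 6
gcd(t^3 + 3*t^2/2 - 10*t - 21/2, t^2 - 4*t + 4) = 1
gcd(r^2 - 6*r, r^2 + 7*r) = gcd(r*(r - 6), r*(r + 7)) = r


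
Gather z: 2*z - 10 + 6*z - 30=8*z - 40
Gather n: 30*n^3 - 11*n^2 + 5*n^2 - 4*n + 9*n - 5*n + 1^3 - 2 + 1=30*n^3 - 6*n^2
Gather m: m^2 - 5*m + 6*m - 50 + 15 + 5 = m^2 + m - 30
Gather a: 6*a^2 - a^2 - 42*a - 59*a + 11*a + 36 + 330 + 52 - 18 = 5*a^2 - 90*a + 400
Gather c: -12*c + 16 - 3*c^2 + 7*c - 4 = -3*c^2 - 5*c + 12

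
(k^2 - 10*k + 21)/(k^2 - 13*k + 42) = (k - 3)/(k - 6)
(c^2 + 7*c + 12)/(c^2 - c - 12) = (c + 4)/(c - 4)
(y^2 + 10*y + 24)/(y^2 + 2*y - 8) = (y + 6)/(y - 2)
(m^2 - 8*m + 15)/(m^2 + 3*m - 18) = (m - 5)/(m + 6)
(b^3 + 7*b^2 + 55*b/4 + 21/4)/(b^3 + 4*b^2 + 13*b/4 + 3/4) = (2*b + 7)/(2*b + 1)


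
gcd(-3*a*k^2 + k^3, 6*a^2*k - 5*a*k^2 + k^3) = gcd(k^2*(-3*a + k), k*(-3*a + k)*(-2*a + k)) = 3*a*k - k^2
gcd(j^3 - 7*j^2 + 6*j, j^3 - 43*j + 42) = j^2 - 7*j + 6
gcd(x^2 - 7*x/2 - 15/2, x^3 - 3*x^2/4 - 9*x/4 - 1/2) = 1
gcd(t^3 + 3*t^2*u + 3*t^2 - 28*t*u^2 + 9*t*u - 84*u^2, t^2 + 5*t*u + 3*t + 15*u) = t + 3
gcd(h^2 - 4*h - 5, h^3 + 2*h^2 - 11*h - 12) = h + 1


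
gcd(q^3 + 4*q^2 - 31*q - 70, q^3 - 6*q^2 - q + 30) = q^2 - 3*q - 10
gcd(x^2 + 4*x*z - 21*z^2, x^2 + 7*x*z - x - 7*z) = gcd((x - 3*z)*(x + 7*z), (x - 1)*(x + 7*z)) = x + 7*z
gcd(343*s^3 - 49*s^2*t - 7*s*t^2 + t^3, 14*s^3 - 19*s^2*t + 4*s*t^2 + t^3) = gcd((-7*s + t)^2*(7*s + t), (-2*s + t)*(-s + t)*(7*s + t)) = 7*s + t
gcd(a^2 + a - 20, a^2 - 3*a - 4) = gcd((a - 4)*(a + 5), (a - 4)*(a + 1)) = a - 4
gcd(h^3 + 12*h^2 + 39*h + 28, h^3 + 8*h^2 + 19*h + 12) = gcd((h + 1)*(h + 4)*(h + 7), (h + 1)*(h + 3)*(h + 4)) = h^2 + 5*h + 4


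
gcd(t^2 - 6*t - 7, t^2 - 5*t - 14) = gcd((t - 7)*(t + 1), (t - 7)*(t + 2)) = t - 7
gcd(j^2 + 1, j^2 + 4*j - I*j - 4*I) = j - I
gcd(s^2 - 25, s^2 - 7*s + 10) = s - 5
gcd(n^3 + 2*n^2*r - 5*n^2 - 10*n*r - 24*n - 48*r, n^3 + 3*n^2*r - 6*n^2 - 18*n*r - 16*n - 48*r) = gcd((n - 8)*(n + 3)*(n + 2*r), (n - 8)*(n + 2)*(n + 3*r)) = n - 8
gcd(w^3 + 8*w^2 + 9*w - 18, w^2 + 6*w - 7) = w - 1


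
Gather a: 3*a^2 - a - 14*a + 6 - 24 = 3*a^2 - 15*a - 18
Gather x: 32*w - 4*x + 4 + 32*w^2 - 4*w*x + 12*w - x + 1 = 32*w^2 + 44*w + x*(-4*w - 5) + 5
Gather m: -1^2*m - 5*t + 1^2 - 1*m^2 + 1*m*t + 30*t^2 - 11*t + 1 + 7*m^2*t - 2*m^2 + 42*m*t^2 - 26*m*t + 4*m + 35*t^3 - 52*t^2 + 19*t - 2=m^2*(7*t - 3) + m*(42*t^2 - 25*t + 3) + 35*t^3 - 22*t^2 + 3*t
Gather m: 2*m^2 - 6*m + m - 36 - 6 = 2*m^2 - 5*m - 42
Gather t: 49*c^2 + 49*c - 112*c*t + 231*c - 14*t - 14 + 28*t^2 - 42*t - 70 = 49*c^2 + 280*c + 28*t^2 + t*(-112*c - 56) - 84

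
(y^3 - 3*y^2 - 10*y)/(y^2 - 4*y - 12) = y*(y - 5)/(y - 6)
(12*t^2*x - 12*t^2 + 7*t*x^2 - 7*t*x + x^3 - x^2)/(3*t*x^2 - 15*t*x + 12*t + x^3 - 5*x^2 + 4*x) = (4*t + x)/(x - 4)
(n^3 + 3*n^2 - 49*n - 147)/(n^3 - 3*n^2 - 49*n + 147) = (n + 3)/(n - 3)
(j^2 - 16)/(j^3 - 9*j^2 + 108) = (j^2 - 16)/(j^3 - 9*j^2 + 108)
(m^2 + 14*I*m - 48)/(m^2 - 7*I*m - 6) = (-m^2 - 14*I*m + 48)/(-m^2 + 7*I*m + 6)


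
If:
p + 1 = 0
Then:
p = -1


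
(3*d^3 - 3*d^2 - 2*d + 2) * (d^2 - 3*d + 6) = 3*d^5 - 12*d^4 + 25*d^3 - 10*d^2 - 18*d + 12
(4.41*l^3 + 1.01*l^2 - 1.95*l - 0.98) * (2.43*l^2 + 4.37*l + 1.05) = 10.7163*l^5 + 21.726*l^4 + 4.3057*l^3 - 9.8424*l^2 - 6.3301*l - 1.029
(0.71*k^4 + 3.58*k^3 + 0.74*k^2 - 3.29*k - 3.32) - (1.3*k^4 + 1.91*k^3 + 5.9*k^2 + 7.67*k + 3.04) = -0.59*k^4 + 1.67*k^3 - 5.16*k^2 - 10.96*k - 6.36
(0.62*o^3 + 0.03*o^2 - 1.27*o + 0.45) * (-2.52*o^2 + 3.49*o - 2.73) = -1.5624*o^5 + 2.0882*o^4 + 1.6125*o^3 - 5.6482*o^2 + 5.0376*o - 1.2285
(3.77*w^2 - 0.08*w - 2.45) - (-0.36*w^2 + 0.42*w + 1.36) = 4.13*w^2 - 0.5*w - 3.81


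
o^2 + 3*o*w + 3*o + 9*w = (o + 3)*(o + 3*w)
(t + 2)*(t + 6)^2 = t^3 + 14*t^2 + 60*t + 72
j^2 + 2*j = j*(j + 2)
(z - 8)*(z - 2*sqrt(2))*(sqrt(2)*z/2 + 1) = sqrt(2)*z^3/2 - 4*sqrt(2)*z^2 - z^2 - 2*sqrt(2)*z + 8*z + 16*sqrt(2)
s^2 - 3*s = s*(s - 3)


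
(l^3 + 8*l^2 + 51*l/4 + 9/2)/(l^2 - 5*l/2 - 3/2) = (l^2 + 15*l/2 + 9)/(l - 3)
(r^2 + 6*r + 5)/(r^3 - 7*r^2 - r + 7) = (r + 5)/(r^2 - 8*r + 7)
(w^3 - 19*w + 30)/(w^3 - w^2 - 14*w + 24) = (w + 5)/(w + 4)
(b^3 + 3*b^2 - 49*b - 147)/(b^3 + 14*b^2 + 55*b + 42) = (b^2 - 4*b - 21)/(b^2 + 7*b + 6)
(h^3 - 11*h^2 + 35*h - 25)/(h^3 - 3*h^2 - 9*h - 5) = (h^2 - 6*h + 5)/(h^2 + 2*h + 1)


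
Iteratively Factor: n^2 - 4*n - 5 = (n + 1)*(n - 5)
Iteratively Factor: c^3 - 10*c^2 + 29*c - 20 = (c - 5)*(c^2 - 5*c + 4) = (c - 5)*(c - 4)*(c - 1)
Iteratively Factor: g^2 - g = (g - 1)*(g)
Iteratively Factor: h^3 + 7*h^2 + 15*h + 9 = (h + 3)*(h^2 + 4*h + 3) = (h + 1)*(h + 3)*(h + 3)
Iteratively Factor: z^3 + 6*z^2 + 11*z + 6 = (z + 2)*(z^2 + 4*z + 3) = (z + 2)*(z + 3)*(z + 1)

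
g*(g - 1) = g^2 - g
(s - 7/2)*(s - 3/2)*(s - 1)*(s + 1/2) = s^4 - 11*s^3/2 + 29*s^2/4 - s/8 - 21/8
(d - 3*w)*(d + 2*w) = d^2 - d*w - 6*w^2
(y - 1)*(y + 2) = y^2 + y - 2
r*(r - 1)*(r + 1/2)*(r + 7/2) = r^4 + 3*r^3 - 9*r^2/4 - 7*r/4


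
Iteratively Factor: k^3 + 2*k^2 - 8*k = (k - 2)*(k^2 + 4*k) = (k - 2)*(k + 4)*(k)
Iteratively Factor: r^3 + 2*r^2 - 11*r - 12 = (r + 4)*(r^2 - 2*r - 3) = (r - 3)*(r + 4)*(r + 1)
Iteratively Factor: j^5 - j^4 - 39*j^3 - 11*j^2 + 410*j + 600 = (j - 5)*(j^4 + 4*j^3 - 19*j^2 - 106*j - 120) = (j - 5)^2*(j^3 + 9*j^2 + 26*j + 24) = (j - 5)^2*(j + 2)*(j^2 + 7*j + 12) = (j - 5)^2*(j + 2)*(j + 4)*(j + 3)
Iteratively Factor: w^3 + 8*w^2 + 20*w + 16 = (w + 2)*(w^2 + 6*w + 8) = (w + 2)^2*(w + 4)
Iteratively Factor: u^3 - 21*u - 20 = (u + 4)*(u^2 - 4*u - 5) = (u - 5)*(u + 4)*(u + 1)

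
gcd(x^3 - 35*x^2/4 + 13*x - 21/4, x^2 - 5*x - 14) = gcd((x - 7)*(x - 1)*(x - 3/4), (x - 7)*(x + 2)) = x - 7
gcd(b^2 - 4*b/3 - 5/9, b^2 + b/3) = b + 1/3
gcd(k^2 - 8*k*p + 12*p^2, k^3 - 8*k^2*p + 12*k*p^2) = k^2 - 8*k*p + 12*p^2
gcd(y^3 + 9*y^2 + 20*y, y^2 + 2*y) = y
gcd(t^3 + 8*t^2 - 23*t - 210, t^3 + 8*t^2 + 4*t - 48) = t + 6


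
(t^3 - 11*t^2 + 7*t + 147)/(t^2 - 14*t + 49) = t + 3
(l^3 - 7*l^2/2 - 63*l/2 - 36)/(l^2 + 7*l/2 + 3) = (l^2 - 5*l - 24)/(l + 2)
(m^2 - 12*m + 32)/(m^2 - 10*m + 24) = (m - 8)/(m - 6)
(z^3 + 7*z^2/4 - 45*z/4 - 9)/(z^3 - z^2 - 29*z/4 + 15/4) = (4*z^2 + 19*z + 12)/(4*z^2 + 8*z - 5)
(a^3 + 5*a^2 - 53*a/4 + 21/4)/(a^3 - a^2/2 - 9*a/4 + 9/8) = 2*(a + 7)/(2*a + 3)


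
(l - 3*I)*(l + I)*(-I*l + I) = -I*l^3 - 2*l^2 + I*l^2 + 2*l - 3*I*l + 3*I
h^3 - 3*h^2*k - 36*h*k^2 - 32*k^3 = (h - 8*k)*(h + k)*(h + 4*k)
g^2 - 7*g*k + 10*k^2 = (g - 5*k)*(g - 2*k)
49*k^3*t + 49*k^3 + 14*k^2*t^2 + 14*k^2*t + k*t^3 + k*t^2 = (7*k + t)^2*(k*t + k)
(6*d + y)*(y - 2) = 6*d*y - 12*d + y^2 - 2*y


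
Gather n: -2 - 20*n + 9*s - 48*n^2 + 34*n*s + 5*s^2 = -48*n^2 + n*(34*s - 20) + 5*s^2 + 9*s - 2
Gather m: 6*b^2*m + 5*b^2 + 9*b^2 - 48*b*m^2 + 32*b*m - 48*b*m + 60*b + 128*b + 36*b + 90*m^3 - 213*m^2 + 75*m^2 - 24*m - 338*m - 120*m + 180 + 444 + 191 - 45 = 14*b^2 + 224*b + 90*m^3 + m^2*(-48*b - 138) + m*(6*b^2 - 16*b - 482) + 770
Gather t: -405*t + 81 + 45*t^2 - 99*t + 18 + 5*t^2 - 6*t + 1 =50*t^2 - 510*t + 100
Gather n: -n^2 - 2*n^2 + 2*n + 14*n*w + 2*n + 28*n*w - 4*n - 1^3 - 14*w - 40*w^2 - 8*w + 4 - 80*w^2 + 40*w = -3*n^2 + 42*n*w - 120*w^2 + 18*w + 3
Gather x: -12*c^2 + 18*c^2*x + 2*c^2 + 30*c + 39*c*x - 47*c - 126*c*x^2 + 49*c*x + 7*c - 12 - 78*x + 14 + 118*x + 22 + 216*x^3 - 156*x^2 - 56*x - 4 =-10*c^2 - 10*c + 216*x^3 + x^2*(-126*c - 156) + x*(18*c^2 + 88*c - 16) + 20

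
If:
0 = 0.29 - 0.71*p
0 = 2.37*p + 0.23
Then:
No Solution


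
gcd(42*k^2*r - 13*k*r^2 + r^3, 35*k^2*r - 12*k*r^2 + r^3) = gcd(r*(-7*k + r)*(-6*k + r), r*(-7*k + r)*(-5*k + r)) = -7*k*r + r^2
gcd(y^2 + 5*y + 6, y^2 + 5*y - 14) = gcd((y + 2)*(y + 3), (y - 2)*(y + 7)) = 1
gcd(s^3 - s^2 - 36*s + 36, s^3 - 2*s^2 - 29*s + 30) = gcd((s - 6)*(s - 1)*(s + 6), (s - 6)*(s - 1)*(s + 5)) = s^2 - 7*s + 6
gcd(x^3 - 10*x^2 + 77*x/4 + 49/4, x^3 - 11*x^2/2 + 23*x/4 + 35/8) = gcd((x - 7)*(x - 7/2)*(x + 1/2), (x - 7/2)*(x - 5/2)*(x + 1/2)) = x^2 - 3*x - 7/4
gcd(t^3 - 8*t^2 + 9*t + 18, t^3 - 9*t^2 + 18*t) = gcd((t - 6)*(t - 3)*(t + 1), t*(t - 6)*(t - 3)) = t^2 - 9*t + 18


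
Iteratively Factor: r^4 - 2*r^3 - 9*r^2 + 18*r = (r + 3)*(r^3 - 5*r^2 + 6*r) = (r - 2)*(r + 3)*(r^2 - 3*r) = (r - 3)*(r - 2)*(r + 3)*(r)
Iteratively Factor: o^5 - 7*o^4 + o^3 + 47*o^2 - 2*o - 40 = (o - 1)*(o^4 - 6*o^3 - 5*o^2 + 42*o + 40) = (o - 4)*(o - 1)*(o^3 - 2*o^2 - 13*o - 10) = (o - 4)*(o - 1)*(o + 1)*(o^2 - 3*o - 10) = (o - 5)*(o - 4)*(o - 1)*(o + 1)*(o + 2)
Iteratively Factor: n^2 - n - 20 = (n + 4)*(n - 5)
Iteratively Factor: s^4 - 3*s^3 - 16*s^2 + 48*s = (s + 4)*(s^3 - 7*s^2 + 12*s) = (s - 4)*(s + 4)*(s^2 - 3*s) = s*(s - 4)*(s + 4)*(s - 3)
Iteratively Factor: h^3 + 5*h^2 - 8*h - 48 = (h + 4)*(h^2 + h - 12) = (h - 3)*(h + 4)*(h + 4)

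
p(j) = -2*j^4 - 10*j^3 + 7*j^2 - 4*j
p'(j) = -8*j^3 - 30*j^2 + 14*j - 4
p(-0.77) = 11.09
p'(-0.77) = -28.91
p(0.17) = -0.53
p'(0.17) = -2.53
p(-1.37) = 37.29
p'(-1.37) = -58.92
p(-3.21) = 203.38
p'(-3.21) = -93.45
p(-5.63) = 19.55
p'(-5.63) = 393.90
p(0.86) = -5.72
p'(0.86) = -19.24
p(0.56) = -2.00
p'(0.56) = -6.97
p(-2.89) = 171.89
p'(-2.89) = -101.92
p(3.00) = -381.00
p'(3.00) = -448.00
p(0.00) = 0.00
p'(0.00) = -4.00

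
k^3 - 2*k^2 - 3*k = k*(k - 3)*(k + 1)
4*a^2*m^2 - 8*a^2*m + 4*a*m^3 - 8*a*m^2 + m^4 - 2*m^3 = m*(2*a + m)^2*(m - 2)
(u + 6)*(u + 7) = u^2 + 13*u + 42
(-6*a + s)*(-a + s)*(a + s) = 6*a^3 - a^2*s - 6*a*s^2 + s^3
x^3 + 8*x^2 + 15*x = x*(x + 3)*(x + 5)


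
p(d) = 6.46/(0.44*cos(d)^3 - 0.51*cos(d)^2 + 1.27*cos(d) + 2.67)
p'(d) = 6.46*(1.32*sin(d)*cos(d)^2 - 1.02*sin(d)*cos(d) + 1.27*sin(d))/(0.44*cos(d)^3 - 0.51*cos(d)^2 + 1.27*cos(d) + 2.67)^2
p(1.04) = 1.99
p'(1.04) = 0.58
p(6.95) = 1.81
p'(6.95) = 0.40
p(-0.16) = 1.68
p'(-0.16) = -0.11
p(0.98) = 1.96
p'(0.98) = 0.55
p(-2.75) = 9.06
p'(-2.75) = -16.20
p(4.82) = 2.31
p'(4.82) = -0.96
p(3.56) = 8.64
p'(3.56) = -15.50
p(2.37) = 4.84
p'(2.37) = 6.77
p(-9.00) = 8.54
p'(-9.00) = -15.32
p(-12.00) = 1.77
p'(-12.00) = 0.35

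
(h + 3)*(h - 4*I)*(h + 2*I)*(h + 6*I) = h^4 + 3*h^3 + 4*I*h^3 + 20*h^2 + 12*I*h^2 + 60*h + 48*I*h + 144*I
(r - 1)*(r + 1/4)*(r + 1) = r^3 + r^2/4 - r - 1/4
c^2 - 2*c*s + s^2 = (-c + s)^2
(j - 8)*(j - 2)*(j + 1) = j^3 - 9*j^2 + 6*j + 16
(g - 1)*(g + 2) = g^2 + g - 2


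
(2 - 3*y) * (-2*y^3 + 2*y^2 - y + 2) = 6*y^4 - 10*y^3 + 7*y^2 - 8*y + 4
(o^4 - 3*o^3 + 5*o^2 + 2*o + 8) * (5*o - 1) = 5*o^5 - 16*o^4 + 28*o^3 + 5*o^2 + 38*o - 8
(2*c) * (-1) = -2*c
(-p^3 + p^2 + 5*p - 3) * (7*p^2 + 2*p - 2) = -7*p^5 + 5*p^4 + 39*p^3 - 13*p^2 - 16*p + 6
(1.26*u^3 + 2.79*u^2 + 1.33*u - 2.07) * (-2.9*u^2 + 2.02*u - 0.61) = -3.654*u^5 - 5.5458*u^4 + 1.0102*u^3 + 6.9877*u^2 - 4.9927*u + 1.2627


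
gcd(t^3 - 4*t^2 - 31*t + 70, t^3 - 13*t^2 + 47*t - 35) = t - 7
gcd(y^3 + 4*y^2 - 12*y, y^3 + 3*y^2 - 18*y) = y^2 + 6*y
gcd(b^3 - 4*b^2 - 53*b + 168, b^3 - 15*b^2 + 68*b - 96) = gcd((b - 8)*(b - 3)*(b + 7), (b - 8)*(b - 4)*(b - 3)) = b^2 - 11*b + 24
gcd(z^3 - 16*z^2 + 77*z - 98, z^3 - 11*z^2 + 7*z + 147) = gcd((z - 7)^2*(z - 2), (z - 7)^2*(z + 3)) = z^2 - 14*z + 49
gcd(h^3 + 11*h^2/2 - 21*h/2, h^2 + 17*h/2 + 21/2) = h + 7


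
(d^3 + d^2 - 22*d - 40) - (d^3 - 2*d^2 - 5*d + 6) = 3*d^2 - 17*d - 46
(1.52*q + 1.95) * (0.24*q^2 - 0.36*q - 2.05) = 0.3648*q^3 - 0.0792*q^2 - 3.818*q - 3.9975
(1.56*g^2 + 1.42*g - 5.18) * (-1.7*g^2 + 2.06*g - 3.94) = -2.652*g^4 + 0.7996*g^3 + 5.5848*g^2 - 16.2656*g + 20.4092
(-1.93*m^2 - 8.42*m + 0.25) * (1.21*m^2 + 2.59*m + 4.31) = -2.3353*m^4 - 15.1869*m^3 - 29.8236*m^2 - 35.6427*m + 1.0775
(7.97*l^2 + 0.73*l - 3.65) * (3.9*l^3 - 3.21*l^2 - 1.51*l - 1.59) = 31.083*l^5 - 22.7367*l^4 - 28.613*l^3 - 2.0581*l^2 + 4.3508*l + 5.8035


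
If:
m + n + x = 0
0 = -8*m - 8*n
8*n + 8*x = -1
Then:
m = 1/8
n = -1/8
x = 0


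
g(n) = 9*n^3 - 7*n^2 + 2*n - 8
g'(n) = 27*n^2 - 14*n + 2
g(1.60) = 14.14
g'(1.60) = 48.72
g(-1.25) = -39.02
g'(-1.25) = 61.69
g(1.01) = -3.85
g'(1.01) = 15.40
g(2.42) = 83.40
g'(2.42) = 126.24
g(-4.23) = -822.89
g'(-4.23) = 544.33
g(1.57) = 12.71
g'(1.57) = 46.57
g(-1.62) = -67.87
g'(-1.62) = 95.54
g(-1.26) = -39.64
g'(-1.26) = 62.51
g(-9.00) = -7154.00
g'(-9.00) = 2315.00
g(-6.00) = -2216.00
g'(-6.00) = 1058.00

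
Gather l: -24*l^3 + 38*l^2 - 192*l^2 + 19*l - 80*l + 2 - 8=-24*l^3 - 154*l^2 - 61*l - 6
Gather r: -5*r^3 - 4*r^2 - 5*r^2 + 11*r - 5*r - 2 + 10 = -5*r^3 - 9*r^2 + 6*r + 8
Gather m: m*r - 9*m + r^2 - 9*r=m*(r - 9) + r^2 - 9*r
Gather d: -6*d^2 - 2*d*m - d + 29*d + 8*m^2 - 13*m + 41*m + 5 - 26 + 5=-6*d^2 + d*(28 - 2*m) + 8*m^2 + 28*m - 16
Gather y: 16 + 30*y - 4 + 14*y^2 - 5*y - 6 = 14*y^2 + 25*y + 6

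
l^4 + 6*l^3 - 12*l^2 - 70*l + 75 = (l - 3)*(l - 1)*(l + 5)^2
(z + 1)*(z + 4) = z^2 + 5*z + 4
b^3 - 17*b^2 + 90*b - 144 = (b - 8)*(b - 6)*(b - 3)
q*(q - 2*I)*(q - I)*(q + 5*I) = q^4 + 2*I*q^3 + 13*q^2 - 10*I*q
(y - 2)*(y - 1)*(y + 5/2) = y^3 - y^2/2 - 11*y/2 + 5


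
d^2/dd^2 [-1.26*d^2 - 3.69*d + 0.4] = -2.52000000000000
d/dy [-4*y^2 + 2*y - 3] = 2 - 8*y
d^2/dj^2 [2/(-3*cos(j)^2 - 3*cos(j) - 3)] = 2*(4*sin(j)^4 + sin(j)^2 - 19*cos(j)/4 + 3*cos(3*j)/4 - 5)/(3*(-sin(j)^2 + cos(j) + 2)^3)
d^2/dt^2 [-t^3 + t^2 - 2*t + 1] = 2 - 6*t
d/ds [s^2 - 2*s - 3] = 2*s - 2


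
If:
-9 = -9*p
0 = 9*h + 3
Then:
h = -1/3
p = 1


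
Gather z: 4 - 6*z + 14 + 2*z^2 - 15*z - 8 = 2*z^2 - 21*z + 10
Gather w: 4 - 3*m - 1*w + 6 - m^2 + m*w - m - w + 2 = -m^2 - 4*m + w*(m - 2) + 12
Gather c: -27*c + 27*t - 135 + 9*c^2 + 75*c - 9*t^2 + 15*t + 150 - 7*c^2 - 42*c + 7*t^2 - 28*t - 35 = 2*c^2 + 6*c - 2*t^2 + 14*t - 20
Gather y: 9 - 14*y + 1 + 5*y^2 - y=5*y^2 - 15*y + 10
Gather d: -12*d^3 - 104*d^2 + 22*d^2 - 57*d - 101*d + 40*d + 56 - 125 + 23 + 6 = -12*d^3 - 82*d^2 - 118*d - 40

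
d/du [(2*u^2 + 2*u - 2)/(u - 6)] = 2*(u^2 - 12*u - 5)/(u^2 - 12*u + 36)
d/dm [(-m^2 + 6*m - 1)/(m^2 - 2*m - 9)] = 4*(-m^2 + 5*m - 14)/(m^4 - 4*m^3 - 14*m^2 + 36*m + 81)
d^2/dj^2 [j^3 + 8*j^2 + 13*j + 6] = 6*j + 16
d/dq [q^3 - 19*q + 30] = 3*q^2 - 19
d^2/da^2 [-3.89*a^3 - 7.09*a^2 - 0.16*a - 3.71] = -23.34*a - 14.18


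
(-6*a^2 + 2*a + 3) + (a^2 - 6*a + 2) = -5*a^2 - 4*a + 5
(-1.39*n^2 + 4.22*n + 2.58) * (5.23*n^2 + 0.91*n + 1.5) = -7.2697*n^4 + 20.8057*n^3 + 15.2486*n^2 + 8.6778*n + 3.87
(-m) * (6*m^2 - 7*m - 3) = -6*m^3 + 7*m^2 + 3*m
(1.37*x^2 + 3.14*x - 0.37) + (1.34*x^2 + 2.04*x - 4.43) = 2.71*x^2 + 5.18*x - 4.8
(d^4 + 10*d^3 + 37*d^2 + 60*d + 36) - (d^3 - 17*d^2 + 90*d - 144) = d^4 + 9*d^3 + 54*d^2 - 30*d + 180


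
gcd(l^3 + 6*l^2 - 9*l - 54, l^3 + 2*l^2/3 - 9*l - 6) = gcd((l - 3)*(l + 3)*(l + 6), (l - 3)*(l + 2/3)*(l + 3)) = l^2 - 9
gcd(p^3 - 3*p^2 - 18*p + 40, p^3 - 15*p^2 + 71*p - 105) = p - 5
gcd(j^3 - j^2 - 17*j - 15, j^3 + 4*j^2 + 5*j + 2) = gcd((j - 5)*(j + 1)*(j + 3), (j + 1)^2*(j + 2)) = j + 1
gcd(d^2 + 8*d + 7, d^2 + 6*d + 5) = d + 1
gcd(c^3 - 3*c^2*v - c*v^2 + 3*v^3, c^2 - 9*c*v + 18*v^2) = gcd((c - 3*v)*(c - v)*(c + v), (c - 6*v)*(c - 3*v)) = -c + 3*v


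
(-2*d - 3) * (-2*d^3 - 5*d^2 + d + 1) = 4*d^4 + 16*d^3 + 13*d^2 - 5*d - 3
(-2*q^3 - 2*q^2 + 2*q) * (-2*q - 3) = 4*q^4 + 10*q^3 + 2*q^2 - 6*q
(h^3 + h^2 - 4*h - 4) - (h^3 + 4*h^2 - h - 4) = -3*h^2 - 3*h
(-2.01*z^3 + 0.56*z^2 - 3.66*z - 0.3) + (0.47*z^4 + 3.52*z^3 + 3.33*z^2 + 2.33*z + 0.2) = 0.47*z^4 + 1.51*z^3 + 3.89*z^2 - 1.33*z - 0.1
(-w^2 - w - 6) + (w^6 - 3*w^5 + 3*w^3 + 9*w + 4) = w^6 - 3*w^5 + 3*w^3 - w^2 + 8*w - 2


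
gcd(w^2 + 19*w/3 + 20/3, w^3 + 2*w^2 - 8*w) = 1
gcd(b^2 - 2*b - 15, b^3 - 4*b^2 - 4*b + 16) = 1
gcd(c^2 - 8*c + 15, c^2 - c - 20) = c - 5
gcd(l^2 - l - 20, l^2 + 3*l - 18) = 1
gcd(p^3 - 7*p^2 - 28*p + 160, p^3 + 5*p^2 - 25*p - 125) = p + 5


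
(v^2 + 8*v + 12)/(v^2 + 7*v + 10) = (v + 6)/(v + 5)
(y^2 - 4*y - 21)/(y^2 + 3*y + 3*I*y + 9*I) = (y - 7)/(y + 3*I)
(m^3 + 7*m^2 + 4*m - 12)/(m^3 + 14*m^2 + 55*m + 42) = (m^2 + m - 2)/(m^2 + 8*m + 7)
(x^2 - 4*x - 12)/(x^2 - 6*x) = (x + 2)/x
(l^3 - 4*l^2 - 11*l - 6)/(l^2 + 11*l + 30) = (l^3 - 4*l^2 - 11*l - 6)/(l^2 + 11*l + 30)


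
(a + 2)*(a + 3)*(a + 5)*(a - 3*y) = a^4 - 3*a^3*y + 10*a^3 - 30*a^2*y + 31*a^2 - 93*a*y + 30*a - 90*y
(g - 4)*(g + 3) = g^2 - g - 12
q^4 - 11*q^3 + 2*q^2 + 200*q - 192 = (q - 8)*(q - 6)*(q - 1)*(q + 4)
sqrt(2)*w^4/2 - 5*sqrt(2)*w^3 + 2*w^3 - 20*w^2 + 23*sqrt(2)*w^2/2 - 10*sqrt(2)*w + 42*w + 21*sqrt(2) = (w - 7)*(w - 3)*(w + sqrt(2))*(sqrt(2)*w/2 + 1)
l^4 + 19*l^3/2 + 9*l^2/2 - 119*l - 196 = (l - 7/2)*(l + 2)*(l + 4)*(l + 7)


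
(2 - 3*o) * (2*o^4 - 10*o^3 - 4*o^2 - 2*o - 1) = -6*o^5 + 34*o^4 - 8*o^3 - 2*o^2 - o - 2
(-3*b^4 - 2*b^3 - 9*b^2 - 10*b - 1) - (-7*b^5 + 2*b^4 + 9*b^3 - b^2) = 7*b^5 - 5*b^4 - 11*b^3 - 8*b^2 - 10*b - 1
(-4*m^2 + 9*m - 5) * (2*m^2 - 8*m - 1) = -8*m^4 + 50*m^3 - 78*m^2 + 31*m + 5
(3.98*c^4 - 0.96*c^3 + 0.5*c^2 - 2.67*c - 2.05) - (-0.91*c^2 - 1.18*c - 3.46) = 3.98*c^4 - 0.96*c^3 + 1.41*c^2 - 1.49*c + 1.41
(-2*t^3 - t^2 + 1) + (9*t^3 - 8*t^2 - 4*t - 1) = 7*t^3 - 9*t^2 - 4*t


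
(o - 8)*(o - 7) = o^2 - 15*o + 56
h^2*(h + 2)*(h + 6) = h^4 + 8*h^3 + 12*h^2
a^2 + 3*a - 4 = (a - 1)*(a + 4)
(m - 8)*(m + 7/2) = m^2 - 9*m/2 - 28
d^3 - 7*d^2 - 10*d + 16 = (d - 8)*(d - 1)*(d + 2)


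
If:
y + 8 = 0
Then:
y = -8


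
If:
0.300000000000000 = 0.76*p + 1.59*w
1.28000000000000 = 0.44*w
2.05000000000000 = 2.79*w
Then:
No Solution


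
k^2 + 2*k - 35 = (k - 5)*(k + 7)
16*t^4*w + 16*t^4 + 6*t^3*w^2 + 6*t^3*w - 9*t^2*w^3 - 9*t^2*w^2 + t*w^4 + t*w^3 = (-8*t + w)*(-2*t + w)*(t + w)*(t*w + t)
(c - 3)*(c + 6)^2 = c^3 + 9*c^2 - 108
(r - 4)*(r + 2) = r^2 - 2*r - 8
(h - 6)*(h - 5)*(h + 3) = h^3 - 8*h^2 - 3*h + 90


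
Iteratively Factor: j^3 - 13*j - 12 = (j - 4)*(j^2 + 4*j + 3) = (j - 4)*(j + 3)*(j + 1)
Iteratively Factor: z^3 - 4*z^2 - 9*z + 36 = (z - 3)*(z^2 - z - 12) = (z - 3)*(z + 3)*(z - 4)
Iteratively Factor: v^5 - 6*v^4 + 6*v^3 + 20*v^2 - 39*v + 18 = (v - 1)*(v^4 - 5*v^3 + v^2 + 21*v - 18) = (v - 3)*(v - 1)*(v^3 - 2*v^2 - 5*v + 6) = (v - 3)*(v - 1)*(v + 2)*(v^2 - 4*v + 3) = (v - 3)*(v - 1)^2*(v + 2)*(v - 3)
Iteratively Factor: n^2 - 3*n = (n)*(n - 3)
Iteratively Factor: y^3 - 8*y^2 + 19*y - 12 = (y - 1)*(y^2 - 7*y + 12) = (y - 3)*(y - 1)*(y - 4)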